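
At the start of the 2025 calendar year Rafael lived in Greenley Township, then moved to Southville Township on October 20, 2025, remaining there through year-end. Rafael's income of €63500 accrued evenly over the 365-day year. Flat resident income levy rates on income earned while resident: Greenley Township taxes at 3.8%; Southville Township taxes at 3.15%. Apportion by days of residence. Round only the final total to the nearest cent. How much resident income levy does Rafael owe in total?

Greenley Township, January 1 – October 19, 2025: 292 days → €63500 × 3.8% × 292/365 = €1930.4000
Southville Township, October 20 – December 31, 2025: 73 days → €63500 × 3.15% × 73/365 = €400.0500
Total = €2330.4500

€2330.45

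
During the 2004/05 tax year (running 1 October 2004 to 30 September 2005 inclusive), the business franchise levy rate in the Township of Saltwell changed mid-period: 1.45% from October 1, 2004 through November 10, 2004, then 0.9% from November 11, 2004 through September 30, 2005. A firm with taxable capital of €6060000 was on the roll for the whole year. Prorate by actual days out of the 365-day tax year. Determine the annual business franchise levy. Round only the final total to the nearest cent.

October 1 – November 10, 2004: 41 days at 1.45% → €6060000 × 1.45% × 41/365 = €9870.3288
November 11, 2004 – September 30, 2005: 324 days at 0.9% → €6060000 × 0.9% × 324/365 = €48413.5890
Total = €58283.9178

€58283.92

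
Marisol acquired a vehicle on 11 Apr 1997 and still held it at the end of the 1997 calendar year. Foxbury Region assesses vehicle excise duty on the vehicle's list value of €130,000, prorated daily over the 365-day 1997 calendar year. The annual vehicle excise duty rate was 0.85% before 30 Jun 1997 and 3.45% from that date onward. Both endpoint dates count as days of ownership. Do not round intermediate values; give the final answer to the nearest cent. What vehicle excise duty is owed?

€2,515.41

11 Apr – 29 Jun 1997: 80 days at 0.85% → €130,000 × 0.85% × 80/365 = €242.1918
30 Jun – 31 Dec 1997: 185 days at 3.45% → €130,000 × 3.45% × 185/365 = €2,273.2192
Total = €2,515.4110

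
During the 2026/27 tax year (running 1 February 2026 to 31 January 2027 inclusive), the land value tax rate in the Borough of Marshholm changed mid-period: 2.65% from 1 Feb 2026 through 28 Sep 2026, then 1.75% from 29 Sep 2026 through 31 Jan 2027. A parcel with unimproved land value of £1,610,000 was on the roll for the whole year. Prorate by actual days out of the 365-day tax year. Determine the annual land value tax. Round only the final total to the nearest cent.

£37,702.67

1 Feb – 28 Sep 2026: 240 days at 2.65% → £1,610,000 × 2.65% × 240/365 = £28,053.6986
29 Sep 2026 – 31 Jan 2027: 125 days at 1.75% → £1,610,000 × 1.75% × 125/365 = £9,648.9726
Total = £37,702.6712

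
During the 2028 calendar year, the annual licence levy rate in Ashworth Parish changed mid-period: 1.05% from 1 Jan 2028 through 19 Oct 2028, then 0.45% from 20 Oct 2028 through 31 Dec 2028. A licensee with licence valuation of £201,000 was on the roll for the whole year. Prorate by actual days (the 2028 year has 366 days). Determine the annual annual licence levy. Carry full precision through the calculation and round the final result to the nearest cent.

£1,869.96

1 Jan – 19 Oct 2028: 293 days at 1.05% → £201,000 × 1.05% × 293/366 = £1,689.5533
20 Oct – 31 Dec 2028: 73 days at 0.45% → £201,000 × 0.45% × 73/366 = £180.4057
Total = £1,869.9590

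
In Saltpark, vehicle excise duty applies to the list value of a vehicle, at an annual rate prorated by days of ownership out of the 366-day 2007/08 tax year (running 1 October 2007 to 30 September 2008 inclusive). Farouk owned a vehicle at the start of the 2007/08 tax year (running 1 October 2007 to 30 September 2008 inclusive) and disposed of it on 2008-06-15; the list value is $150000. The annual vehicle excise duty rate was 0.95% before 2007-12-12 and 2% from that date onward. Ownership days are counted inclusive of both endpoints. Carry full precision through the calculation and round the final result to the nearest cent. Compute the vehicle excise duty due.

2007-10-01 to 2007-12-11: 72 days at 0.95% → $150000 × 0.95% × 72/366 = $280.3279
2007-12-12 to 2008-06-15: 187 days at 2% → $150000 × 2% × 187/366 = $1532.7869
Total = $1813.1148

$1813.11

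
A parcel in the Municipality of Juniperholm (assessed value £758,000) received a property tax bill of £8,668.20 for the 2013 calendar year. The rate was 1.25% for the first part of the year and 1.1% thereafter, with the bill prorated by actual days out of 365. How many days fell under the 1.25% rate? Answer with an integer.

106 days

Let d = days at the first rate; then 365 − d days at the second rate.
£758,000 × [1.25%·d + 1.1%·(365−d)] / 365 = £8,668.20
Solving gives d = 106, so the new rate took effect on April 17, 2013.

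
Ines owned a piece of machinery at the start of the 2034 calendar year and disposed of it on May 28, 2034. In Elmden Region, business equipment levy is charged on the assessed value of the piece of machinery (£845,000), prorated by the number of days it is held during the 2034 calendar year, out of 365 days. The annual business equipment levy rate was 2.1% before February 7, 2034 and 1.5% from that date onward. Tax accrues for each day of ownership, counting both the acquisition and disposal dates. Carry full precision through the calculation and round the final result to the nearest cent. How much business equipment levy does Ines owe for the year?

£5,653.40

January 1 – February 6, 2034: 37 days at 2.1% → £845,000 × 2.1% × 37/365 = £1,798.8082
February 7 – May 28, 2034: 111 days at 1.5% → £845,000 × 1.5% × 111/365 = £3,854.5890
Total = £5,653.3973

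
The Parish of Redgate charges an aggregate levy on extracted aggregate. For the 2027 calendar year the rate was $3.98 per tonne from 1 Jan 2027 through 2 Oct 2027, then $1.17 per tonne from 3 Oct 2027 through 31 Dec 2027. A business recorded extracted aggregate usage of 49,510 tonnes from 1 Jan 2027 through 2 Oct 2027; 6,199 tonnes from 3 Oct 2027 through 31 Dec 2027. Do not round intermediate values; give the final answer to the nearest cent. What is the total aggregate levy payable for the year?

$204,302.63

1 Jan – 2 Oct 2027: 49,510 tonnes at $3.98/tonne → $197,049.80
3 Oct – 31 Dec 2027: 6,199 tonnes at $1.17/tonne → $7,252.83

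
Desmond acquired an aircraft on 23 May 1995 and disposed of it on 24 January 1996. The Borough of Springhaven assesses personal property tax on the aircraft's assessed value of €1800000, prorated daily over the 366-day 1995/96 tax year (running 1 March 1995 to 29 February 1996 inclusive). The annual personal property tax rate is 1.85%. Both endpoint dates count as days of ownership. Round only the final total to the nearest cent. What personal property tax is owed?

€22472.95

Days held (23 May 1995 – 24 January 1996): 247 out of 366
Tax = €1800000 × 1.85% × 247/366 = €22472.9508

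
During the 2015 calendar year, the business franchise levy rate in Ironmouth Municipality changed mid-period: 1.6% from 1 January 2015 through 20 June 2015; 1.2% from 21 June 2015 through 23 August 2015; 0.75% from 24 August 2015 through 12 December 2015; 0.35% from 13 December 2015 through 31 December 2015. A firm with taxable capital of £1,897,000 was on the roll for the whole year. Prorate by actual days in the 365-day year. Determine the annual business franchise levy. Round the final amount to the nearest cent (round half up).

£22,883.54

1 January – 20 June 2015: 171 days at 1.6% → £1,897,000 × 1.6% × 171/365 = £14,219.7041
21 June – 23 August 2015: 64 days at 1.2% → £1,897,000 × 1.2% × 64/365 = £3,991.4959
24 August – 12 December 2015: 111 days at 0.75% → £1,897,000 × 0.75% × 111/365 = £4,326.7192
13 December – 31 December 2015: 19 days at 0.35% → £1,897,000 × 0.35% × 19/365 = £345.6178
Total = £22,883.5370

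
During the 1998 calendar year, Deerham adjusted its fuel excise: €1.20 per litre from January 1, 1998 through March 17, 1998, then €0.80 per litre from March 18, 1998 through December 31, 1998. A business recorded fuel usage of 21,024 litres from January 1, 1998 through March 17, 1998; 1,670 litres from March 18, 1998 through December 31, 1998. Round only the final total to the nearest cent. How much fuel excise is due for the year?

€26,564.80

January 1 – March 17, 1998: 21,024 litres at €1.20/litre → €25,228.80
March 18 – December 31, 1998: 1,670 litres at €0.80/litre → €1,336.00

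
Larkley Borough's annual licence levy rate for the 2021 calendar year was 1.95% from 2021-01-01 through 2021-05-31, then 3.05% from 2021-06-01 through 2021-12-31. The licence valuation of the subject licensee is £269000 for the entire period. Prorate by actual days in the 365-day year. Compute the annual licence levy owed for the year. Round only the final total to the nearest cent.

£6980.37

2021-01-01 to 2021-05-31: 151 days at 1.95% → £269000 × 1.95% × 151/365 = £2170.0562
2021-06-01 to 2021-12-31: 214 days at 3.05% → £269000 × 3.05% × 214/365 = £4810.3096
Total = £6980.3658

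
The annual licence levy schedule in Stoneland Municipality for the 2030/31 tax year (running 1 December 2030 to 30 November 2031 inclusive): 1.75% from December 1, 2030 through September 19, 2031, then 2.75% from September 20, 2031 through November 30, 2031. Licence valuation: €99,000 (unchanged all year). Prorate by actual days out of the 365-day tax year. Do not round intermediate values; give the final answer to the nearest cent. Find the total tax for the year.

December 1, 2030 – September 19, 2031: 293 days at 1.75% → €99,000 × 1.75% × 293/365 = €1,390.7466
September 20 – November 30, 2031: 72 days at 2.75% → €99,000 × 2.75% × 72/365 = €537.0411
Total = €1,927.7877

€1,927.79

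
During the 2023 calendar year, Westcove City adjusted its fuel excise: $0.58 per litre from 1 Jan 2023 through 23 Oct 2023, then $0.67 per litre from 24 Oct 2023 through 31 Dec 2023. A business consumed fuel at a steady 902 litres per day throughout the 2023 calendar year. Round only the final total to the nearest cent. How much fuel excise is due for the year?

$196,554.82

1 Jan – 23 Oct 2023: 296 days × 902 litres/day = 266,992 litres at $0.58/litre → $154,855.36
24 Oct – 31 Dec 2023: 69 days × 902 litres/day = 62,238 litres at $0.67/litre → $41,699.46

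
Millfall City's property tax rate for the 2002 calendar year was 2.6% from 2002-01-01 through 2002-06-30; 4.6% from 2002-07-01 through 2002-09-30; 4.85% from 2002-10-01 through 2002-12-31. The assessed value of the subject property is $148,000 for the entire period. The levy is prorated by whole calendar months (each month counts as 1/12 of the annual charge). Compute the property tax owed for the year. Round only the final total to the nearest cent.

2002-01-01 to 2002-06-30: 6 months at 2.6% → $148,000 × 2.6% × 6/12 = $1,924.0000
2002-07-01 to 2002-09-30: 3 months at 4.6% → $148,000 × 4.6% × 3/12 = $1,702.0000
2002-10-01 to 2002-12-31: 3 months at 4.85% → $148,000 × 4.85% × 3/12 = $1,794.5000
Total = $5,420.5000

$5,420.50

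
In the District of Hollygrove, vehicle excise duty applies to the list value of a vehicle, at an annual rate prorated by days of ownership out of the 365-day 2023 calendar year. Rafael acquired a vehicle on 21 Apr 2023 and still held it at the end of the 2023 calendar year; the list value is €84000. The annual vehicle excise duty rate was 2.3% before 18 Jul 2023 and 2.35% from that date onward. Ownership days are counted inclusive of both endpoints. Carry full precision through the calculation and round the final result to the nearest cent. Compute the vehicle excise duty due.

21 Apr – 17 Jul 2023: 88 days at 2.3% → €84000 × 2.3% × 88/365 = €465.7973
18 Jul – 31 Dec 2023: 167 days at 2.35% → €84000 × 2.35% × 167/365 = €903.1726
Total = €1368.9699

€1368.97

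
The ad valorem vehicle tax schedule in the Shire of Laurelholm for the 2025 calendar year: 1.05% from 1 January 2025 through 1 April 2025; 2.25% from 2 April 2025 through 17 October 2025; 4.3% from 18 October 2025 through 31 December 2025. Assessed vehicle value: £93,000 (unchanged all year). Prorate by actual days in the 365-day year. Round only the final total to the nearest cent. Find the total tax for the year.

£2,206.01

1 January – 1 April 2025: 91 days at 1.05% → £93,000 × 1.05% × 91/365 = £243.4562
2 April – 17 October 2025: 199 days at 2.25% → £93,000 × 2.25% × 199/365 = £1,140.8425
18 October – 31 December 2025: 75 days at 4.3% → £93,000 × 4.3% × 75/365 = £821.7123
Total = £2,206.0110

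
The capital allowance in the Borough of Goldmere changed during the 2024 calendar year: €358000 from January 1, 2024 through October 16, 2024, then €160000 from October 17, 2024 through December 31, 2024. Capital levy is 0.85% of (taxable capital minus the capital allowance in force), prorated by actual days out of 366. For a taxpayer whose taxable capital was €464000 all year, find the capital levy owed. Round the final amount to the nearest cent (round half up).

€1250.48

January 1 – October 16, 2024: 290 days, exemption €358000 → (€464000 − €358000) × 0.85% × 290/366 = €713.9071
October 17 – December 31, 2024: 76 days, exemption €160000 → (€464000 − €160000) × 0.85% × 76/366 = €536.5683
Total = €1250.4754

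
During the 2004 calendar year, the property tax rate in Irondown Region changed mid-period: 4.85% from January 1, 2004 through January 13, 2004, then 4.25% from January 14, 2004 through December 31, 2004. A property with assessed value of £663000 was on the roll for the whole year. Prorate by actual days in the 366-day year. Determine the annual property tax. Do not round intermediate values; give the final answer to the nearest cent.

January 1 – January 13, 2004: 13 days at 4.85% → £663000 × 4.85% × 13/366 = £1142.1352
January 14 – December 31, 2004: 353 days at 4.25% → £663000 × 4.25% × 353/366 = £27176.6598
Total = £28318.7951

£28318.80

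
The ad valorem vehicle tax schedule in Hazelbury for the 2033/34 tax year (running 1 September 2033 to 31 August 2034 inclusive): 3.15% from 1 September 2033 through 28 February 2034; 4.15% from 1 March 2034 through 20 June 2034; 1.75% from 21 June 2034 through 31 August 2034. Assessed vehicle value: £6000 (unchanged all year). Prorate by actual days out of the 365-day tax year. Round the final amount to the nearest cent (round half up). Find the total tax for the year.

1 September 2033 – 28 February 2034: 181 days at 3.15% → £6000 × 3.15% × 181/365 = £93.7233
1 March – 20 June 2034: 112 days at 4.15% → £6000 × 4.15% × 112/365 = £76.4055
21 June – 31 August 2034: 72 days at 1.75% → £6000 × 1.75% × 72/365 = £20.7123
Total = £190.8411

£190.84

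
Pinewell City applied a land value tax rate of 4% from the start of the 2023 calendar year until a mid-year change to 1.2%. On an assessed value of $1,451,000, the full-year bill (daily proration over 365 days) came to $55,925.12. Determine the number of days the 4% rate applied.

Let d = days at the first rate; then 365 − d days at the second rate.
$1,451,000 × [4%·d + 1.2%·(365−d)] / 365 = $55,925.12
Solving gives d = 346, so the new rate took effect on 13 Dec 2023.

346 days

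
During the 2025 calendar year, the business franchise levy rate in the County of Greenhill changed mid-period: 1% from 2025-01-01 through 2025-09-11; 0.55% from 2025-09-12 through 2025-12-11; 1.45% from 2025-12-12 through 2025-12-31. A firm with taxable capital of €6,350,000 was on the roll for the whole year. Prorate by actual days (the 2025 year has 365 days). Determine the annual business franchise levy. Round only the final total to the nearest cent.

2025-01-01 to 2025-09-11: 254 days at 1% → €6,350,000 × 1% × 254/365 = €44,189.0411
2025-09-12 to 2025-12-11: 91 days at 0.55% → €6,350,000 × 0.55% × 91/365 = €8,707.3288
2025-12-12 to 2025-12-31: 20 days at 1.45% → €6,350,000 × 1.45% × 20/365 = €5,045.2055
Total = €57,941.5753

€57,941.58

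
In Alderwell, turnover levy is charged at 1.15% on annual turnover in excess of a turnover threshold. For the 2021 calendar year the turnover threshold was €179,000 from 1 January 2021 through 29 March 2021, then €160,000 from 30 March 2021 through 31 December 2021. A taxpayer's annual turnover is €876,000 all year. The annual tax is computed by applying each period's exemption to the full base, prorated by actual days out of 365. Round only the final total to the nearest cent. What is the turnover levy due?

€8,181.32

1 January – 29 March 2021: 88 days, exemption €179,000 → (€876,000 − €179,000) × 1.15% × 88/365 = €1,932.5041
30 March – 31 December 2021: 277 days, exemption €160,000 → (€876,000 − €160,000) × 1.15% × 277/365 = €6,248.8164
Total = €8,181.3205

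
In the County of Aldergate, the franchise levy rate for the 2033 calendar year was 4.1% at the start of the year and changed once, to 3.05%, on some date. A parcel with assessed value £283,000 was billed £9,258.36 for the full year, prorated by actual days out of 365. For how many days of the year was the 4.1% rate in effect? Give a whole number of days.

Let d = days at the first rate; then 365 − d days at the second rate.
£283,000 × [4.1%·d + 3.05%·(365−d)] / 365 = £9,258.36
Solving gives d = 77, so the new rate took effect on March 19, 2033.

77 days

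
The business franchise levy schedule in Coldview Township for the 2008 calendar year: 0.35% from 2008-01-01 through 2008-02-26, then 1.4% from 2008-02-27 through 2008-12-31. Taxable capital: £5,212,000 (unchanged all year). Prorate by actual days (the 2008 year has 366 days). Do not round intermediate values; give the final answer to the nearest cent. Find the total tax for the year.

2008-01-01 to 2008-02-26: 57 days at 0.35% → £5,212,000 × 0.35% × 57/366 = £2,840.9672
2008-02-27 to 2008-12-31: 309 days at 1.4% → £5,212,000 × 1.4% × 309/366 = £61,604.1311
Total = £64,445.0984

£64,445.10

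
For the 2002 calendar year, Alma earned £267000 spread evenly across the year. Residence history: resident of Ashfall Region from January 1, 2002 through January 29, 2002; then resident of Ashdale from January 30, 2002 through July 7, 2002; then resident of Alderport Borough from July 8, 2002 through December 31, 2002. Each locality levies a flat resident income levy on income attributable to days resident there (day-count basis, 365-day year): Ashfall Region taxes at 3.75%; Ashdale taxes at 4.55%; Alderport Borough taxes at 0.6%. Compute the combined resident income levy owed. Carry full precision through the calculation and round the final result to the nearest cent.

Ashfall Region, January 1 – January 29, 2002: 29 days → £267000 × 3.75% × 29/365 = £795.5137
Ashdale, January 30 – July 7, 2002: 159 days → £267000 × 4.55% × 159/365 = £5292.0863
Alderport Borough, July 8 – December 31, 2002: 177 days → £267000 × 0.6% × 177/365 = £776.8603
Total = £6864.4603

£6864.46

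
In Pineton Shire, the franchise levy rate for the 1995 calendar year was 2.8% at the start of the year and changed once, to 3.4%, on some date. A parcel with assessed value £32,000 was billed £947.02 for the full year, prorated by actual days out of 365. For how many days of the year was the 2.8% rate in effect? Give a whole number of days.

Let d = days at the first rate; then 365 − d days at the second rate.
£32,000 × [2.8%·d + 3.4%·(365−d)] / 365 = £947.02
Solving gives d = 268, so the new rate took effect on September 26, 1995.

268 days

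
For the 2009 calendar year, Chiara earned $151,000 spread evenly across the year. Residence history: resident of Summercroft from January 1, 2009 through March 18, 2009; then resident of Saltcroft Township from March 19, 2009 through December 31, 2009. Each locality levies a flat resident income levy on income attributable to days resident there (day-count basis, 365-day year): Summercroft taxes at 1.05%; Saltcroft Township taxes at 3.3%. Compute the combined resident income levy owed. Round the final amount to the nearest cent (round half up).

$4,266.27

Summercroft, January 1 – March 18, 2009: 77 days → $151,000 × 1.05% × 77/365 = $334.4753
Saltcroft Township, March 19 – December 31, 2009: 288 days → $151,000 × 3.3% × 288/365 = $3,931.7918
Total = $4,266.2671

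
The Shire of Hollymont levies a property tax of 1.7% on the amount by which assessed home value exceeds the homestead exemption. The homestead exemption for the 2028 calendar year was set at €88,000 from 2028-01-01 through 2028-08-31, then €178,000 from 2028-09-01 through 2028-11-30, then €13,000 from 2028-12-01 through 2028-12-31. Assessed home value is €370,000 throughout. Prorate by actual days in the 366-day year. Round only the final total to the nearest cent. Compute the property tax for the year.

€4,521.58

2028-01-01 to 2028-08-31: 244 days, exemption €88,000 → (€370,000 − €88,000) × 1.7% × 244/366 = €3,196.0000
2028-09-01 to 2028-11-30: 91 days, exemption €178,000 → (€370,000 − €178,000) × 1.7% × 91/366 = €811.5410
2028-12-01 to 2028-12-31: 31 days, exemption €13,000 → (€370,000 − €13,000) × 1.7% × 31/366 = €514.0410
Total = €4,521.5820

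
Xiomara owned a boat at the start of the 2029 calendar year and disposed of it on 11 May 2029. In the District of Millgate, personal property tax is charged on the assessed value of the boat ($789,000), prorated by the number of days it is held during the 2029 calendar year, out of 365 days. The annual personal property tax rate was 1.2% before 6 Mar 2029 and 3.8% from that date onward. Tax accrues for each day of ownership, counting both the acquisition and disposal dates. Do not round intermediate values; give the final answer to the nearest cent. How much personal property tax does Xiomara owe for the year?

$7,163.69

1 Jan – 5 Mar 2029: 64 days at 1.2% → $789,000 × 1.2% × 64/365 = $1,660.1425
6 Mar – 11 May 2029: 67 days at 3.8% → $789,000 × 3.8% × 67/365 = $5,503.5452
Total = $7,163.6877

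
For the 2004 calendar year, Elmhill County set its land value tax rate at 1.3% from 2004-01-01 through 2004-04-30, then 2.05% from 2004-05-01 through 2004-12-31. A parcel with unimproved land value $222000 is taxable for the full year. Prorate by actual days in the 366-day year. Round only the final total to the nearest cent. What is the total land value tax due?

$4000.55

2004-01-01 to 2004-04-30: 121 days at 1.3% → $222000 × 1.3% × 121/366 = $954.1148
2004-05-01 to 2004-12-31: 245 days at 2.05% → $222000 × 2.05% × 245/366 = $3046.4344
Total = $4000.5492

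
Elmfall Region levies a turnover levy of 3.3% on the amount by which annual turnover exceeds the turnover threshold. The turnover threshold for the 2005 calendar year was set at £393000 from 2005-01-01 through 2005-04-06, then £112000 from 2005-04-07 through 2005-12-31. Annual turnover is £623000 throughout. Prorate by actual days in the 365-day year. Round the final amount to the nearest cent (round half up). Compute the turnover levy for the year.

£14424.07

2005-01-01 to 2005-04-06: 96 days, exemption £393000 → (£623000 − £393000) × 3.3% × 96/365 = £1996.2740
2005-04-07 to 2005-12-31: 269 days, exemption £112000 → (£623000 − £112000) × 3.3% × 269/365 = £12427.8000
Total = £14424.0740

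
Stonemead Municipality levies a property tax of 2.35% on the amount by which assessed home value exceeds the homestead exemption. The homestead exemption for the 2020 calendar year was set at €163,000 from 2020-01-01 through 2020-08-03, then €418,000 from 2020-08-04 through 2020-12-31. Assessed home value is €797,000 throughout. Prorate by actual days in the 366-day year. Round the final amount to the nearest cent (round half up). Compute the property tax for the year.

2020-01-01 to 2020-08-03: 216 days, exemption €163,000 → (€797,000 − €163,000) × 2.35% × 216/366 = €8,792.8525
2020-08-04 to 2020-12-31: 150 days, exemption €418,000 → (€797,000 − €418,000) × 2.35% × 150/366 = €3,650.2049
Total = €12,443.0574

€12,443.06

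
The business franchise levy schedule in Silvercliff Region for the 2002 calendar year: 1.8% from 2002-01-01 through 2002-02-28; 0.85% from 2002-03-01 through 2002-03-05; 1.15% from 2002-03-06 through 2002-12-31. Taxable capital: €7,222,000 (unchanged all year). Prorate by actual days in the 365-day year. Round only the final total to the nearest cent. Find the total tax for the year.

2002-01-01 to 2002-02-28: 59 days at 1.8% → €7,222,000 × 1.8% × 59/365 = €21,013.0521
2002-03-01 to 2002-03-05: 5 days at 0.85% → €7,222,000 × 0.85% × 5/365 = €840.9178
2002-03-06 to 2002-12-31: 301 days at 1.15% → €7,222,000 × 1.15% × 301/365 = €68,490.2822
Total = €90,344.2521

€90,344.25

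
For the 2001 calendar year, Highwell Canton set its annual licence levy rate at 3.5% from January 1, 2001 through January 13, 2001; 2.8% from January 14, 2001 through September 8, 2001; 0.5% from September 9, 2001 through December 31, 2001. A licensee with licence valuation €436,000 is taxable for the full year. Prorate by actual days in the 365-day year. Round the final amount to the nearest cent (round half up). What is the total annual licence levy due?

January 1 – January 13, 2001: 13 days at 3.5% → €436,000 × 3.5% × 13/365 = €543.5068
January 14 – September 8, 2001: 238 days at 2.8% → €436,000 × 2.8% × 238/365 = €7,960.2849
September 9 – December 31, 2001: 114 days at 0.5% → €436,000 × 0.5% × 114/365 = €680.8767
Total = €9,184.6685

€9,184.67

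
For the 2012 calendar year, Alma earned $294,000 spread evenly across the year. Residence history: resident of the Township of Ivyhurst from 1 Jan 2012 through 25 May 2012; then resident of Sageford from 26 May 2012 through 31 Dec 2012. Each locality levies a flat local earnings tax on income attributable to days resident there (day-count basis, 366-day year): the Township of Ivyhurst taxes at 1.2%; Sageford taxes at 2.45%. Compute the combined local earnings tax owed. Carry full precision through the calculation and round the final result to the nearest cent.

The Township of Ivyhurst, 1 Jan – 25 May 2012: 146 days → $294,000 × 1.2% × 146/366 = $1,407.3443
Sageford, 26 May – 31 Dec 2012: 220 days → $294,000 × 2.45% × 220/366 = $4,329.6721
Total = $5,737.0164

$5,737.02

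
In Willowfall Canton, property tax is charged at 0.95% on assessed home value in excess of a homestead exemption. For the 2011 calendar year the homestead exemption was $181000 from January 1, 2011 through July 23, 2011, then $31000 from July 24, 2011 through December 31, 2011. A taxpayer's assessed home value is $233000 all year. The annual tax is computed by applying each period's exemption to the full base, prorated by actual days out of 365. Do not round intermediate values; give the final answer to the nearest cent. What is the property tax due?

January 1 – July 23, 2011: 204 days, exemption $181000 → ($233000 − $181000) × 0.95% × 204/365 = $276.0986
July 24 – December 31, 2011: 161 days, exemption $31000 → ($233000 − $31000) × 0.95% × 161/365 = $846.4630
Total = $1122.5616

$1122.56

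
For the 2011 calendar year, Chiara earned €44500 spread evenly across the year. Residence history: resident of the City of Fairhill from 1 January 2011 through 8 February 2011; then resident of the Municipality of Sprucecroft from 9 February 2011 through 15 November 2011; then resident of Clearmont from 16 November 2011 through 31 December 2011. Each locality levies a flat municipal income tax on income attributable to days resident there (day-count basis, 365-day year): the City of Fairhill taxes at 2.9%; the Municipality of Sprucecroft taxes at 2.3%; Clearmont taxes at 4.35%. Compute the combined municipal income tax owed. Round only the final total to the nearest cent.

€1167.00

The City of Fairhill, 1 January – 8 February 2011: 39 days → €44500 × 2.9% × 39/365 = €137.8890
The Municipality of Sprucecroft, 9 February – 15 November 2011: 280 days → €44500 × 2.3% × 280/365 = €785.1507
Clearmont, 16 November – 31 December 2011: 46 days → €44500 × 4.35% × 46/365 = €243.9575
Total = €1166.9973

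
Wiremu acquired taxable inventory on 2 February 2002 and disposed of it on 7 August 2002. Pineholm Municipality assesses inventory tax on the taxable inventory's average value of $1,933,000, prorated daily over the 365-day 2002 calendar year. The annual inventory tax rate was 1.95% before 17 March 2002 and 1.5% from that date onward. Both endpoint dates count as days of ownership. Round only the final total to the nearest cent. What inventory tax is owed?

2 February – 16 March 2002: 43 days at 1.95% → $1,933,000 × 1.95% × 43/365 = $4,440.6041
17 March – 7 August 2002: 144 days at 1.5% → $1,933,000 × 1.5% × 144/365 = $11,439.1233
Total = $15,879.7274

$15,879.73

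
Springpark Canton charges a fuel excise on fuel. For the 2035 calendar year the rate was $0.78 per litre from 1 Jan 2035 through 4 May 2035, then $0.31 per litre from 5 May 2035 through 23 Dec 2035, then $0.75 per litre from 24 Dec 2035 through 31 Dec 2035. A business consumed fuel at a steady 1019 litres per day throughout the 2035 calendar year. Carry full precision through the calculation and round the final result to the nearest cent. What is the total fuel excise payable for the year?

$178,274.05

1 Jan – 4 May 2035: 124 days × 1019 litres/day = 126,356 litres at $0.78/litre → $98,557.68
5 May – 23 Dec 2035: 233 days × 1019 litres/day = 237,427 litres at $0.31/litre → $73,602.37
24 Dec – 31 Dec 2035: 8 days × 1019 litres/day = 8,152 litres at $0.75/litre → $6,114.00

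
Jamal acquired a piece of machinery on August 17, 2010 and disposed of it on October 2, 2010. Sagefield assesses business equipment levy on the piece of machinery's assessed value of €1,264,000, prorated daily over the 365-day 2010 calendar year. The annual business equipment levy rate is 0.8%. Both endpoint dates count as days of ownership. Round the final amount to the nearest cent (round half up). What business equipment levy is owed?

Days held (August 17 – October 2, 2010): 47 out of 365
Tax = €1,264,000 × 0.8% × 47/365 = €1,302.0932

€1,302.09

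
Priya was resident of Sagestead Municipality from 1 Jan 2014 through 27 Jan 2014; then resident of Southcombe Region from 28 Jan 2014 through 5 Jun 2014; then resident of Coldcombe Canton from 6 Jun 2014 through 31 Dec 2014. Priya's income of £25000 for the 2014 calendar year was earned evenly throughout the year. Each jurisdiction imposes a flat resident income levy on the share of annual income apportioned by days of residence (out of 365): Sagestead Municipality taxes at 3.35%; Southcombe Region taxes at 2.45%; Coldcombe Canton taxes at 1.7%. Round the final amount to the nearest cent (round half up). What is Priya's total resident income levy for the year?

£521.78

Sagestead Municipality, 1 Jan – 27 Jan 2014: 27 days → £25000 × 3.35% × 27/365 = £61.9521
Southcombe Region, 28 Jan – 5 Jun 2014: 129 days → £25000 × 2.45% × 129/365 = £216.4726
Coldcombe Canton, 6 Jun – 31 Dec 2014: 209 days → £25000 × 1.7% × 209/365 = £243.3562
Total = £521.7808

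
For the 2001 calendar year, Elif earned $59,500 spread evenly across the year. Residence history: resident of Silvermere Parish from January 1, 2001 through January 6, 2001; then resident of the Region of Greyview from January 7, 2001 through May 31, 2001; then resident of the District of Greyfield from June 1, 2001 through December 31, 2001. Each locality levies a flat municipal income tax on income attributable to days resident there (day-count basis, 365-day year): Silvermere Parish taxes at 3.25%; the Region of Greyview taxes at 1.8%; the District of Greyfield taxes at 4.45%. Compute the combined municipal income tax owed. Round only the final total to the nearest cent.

$2,009.63

Silvermere Parish, January 1 – January 6, 2001: 6 days → $59,500 × 3.25% × 6/365 = $31.7877
The Region of Greyview, January 7 – May 31, 2001: 145 days → $59,500 × 1.8% × 145/365 = $425.4658
The District of Greyfield, June 1 – December 31, 2001: 214 days → $59,500 × 4.45% × 214/365 = $1,552.3795
Total = $2,009.6329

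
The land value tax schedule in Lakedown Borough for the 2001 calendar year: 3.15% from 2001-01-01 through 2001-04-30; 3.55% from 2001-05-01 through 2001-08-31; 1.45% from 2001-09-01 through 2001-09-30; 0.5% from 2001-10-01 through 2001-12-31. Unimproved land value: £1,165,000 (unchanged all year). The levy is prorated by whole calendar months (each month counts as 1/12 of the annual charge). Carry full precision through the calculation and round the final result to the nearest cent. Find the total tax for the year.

£28,882.29

2001-01-01 to 2001-04-30: 4 months at 3.15% → £1,165,000 × 3.15% × 4/12 = £12,232.5000
2001-05-01 to 2001-08-31: 4 months at 3.55% → £1,165,000 × 3.55% × 4/12 = £13,785.8333
2001-09-01 to 2001-09-30: 1 month at 1.45% → £1,165,000 × 1.45% × 1/12 = £1,407.7083
2001-10-01 to 2001-12-31: 3 months at 0.5% → £1,165,000 × 0.5% × 3/12 = £1,456.2500
Total = £28,882.2917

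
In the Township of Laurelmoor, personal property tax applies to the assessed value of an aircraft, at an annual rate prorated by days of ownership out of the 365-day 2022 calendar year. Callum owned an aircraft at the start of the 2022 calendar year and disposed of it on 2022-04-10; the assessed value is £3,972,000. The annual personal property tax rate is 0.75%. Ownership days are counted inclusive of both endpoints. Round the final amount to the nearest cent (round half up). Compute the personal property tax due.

£8,161.64

Days held (2022-01-01 to 2022-04-10): 100 out of 365
Tax = £3,972,000 × 0.75% × 100/365 = £8,161.6438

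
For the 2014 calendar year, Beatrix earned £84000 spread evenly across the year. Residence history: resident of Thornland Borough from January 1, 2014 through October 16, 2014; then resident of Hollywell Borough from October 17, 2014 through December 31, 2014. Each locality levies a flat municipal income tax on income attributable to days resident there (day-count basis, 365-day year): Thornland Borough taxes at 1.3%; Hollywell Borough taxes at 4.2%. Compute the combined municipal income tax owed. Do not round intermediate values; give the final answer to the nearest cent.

Thornland Borough, January 1 – October 16, 2014: 289 days → £84000 × 1.3% × 289/365 = £864.6247
Hollywell Borough, October 17 – December 31, 2014: 76 days → £84000 × 4.2% × 76/365 = £734.5973
Total = £1599.2219

£1599.22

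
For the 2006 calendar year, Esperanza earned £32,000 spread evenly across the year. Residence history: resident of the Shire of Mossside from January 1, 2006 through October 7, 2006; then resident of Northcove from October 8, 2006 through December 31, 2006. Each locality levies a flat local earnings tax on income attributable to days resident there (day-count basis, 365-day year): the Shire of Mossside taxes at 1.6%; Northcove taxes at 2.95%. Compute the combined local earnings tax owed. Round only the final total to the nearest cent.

£612.60

The Shire of Mossside, January 1 – October 7, 2006: 280 days → £32,000 × 1.6% × 280/365 = £392.7671
Northcove, October 8 – December 31, 2006: 85 days → £32,000 × 2.95% × 85/365 = £219.8356
Total = £612.6027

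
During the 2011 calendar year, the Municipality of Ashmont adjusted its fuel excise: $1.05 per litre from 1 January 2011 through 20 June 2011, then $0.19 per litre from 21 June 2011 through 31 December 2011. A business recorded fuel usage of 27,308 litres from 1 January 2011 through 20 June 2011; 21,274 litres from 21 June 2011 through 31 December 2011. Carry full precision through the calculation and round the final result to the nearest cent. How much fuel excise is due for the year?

$32,715.46

1 January – 20 June 2011: 27,308 litres at $1.05/litre → $28,673.40
21 June – 31 December 2011: 21,274 litres at $0.19/litre → $4,042.06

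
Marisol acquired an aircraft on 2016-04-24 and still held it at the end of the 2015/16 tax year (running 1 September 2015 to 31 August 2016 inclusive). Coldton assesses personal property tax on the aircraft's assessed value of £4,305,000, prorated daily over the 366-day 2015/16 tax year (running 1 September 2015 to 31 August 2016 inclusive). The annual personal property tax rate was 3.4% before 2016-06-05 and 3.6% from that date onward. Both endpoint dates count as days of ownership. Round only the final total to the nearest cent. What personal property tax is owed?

£54,059.51

2016-04-24 to 2016-06-04: 42 days at 3.4% → £4,305,000 × 3.4% × 42/366 = £16,796.5574
2016-06-05 to 2016-08-31: 88 days at 3.6% → £4,305,000 × 3.6% × 88/366 = £37,262.9508
Total = £54,059.5082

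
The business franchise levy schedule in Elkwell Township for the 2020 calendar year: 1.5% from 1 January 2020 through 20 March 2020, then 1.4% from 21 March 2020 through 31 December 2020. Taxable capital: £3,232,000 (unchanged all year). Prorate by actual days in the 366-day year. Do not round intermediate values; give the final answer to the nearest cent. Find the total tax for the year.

£45,954.45

1 January – 20 March 2020: 80 days at 1.5% → £3,232,000 × 1.5% × 80/366 = £10,596.7213
21 March – 31 December 2020: 286 days at 1.4% → £3,232,000 × 1.4% × 286/366 = £35,357.7268
Total = £45,954.4481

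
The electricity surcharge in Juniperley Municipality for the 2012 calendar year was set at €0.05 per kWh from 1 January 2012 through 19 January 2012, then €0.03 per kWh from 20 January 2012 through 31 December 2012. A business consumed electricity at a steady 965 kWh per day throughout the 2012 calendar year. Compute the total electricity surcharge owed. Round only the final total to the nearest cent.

€10962.40

1 January – 19 January 2012: 19 days × 965 kWh/day = 18,335 kWh at €0.05/kWh → €916.75
20 January – 31 December 2012: 347 days × 965 kWh/day = 334,855 kWh at €0.03/kWh → €10045.65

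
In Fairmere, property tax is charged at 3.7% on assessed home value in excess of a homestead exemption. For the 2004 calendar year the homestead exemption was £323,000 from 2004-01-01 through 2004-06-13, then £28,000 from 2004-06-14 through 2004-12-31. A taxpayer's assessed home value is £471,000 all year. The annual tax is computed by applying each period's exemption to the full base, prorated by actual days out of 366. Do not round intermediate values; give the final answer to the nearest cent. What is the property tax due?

£11,470.30

2004-01-01 to 2004-06-13: 165 days, exemption £323,000 → (£471,000 − £323,000) × 3.7% × 165/366 = £2,468.6885
2004-06-14 to 2004-12-31: 201 days, exemption £28,000 → (£471,000 − £28,000) × 3.7% × 201/366 = £9,001.6148
Total = £11,470.3033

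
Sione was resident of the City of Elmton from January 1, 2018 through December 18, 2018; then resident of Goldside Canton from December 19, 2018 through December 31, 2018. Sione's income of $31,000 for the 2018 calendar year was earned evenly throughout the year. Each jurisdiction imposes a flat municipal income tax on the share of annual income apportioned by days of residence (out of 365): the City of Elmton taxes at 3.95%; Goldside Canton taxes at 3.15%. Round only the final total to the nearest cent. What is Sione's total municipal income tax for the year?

The City of Elmton, January 1 – December 18, 2018: 352 days → $31,000 × 3.95% × 352/365 = $1,180.8877
Goldside Canton, December 19 – December 31, 2018: 13 days → $31,000 × 3.15% × 13/365 = $34.7795
Total = $1,215.6671

$1,215.67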